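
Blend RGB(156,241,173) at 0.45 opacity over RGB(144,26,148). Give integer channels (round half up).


C = α×F + (1-α)×B, with 1-α = 0.55
R: 0.45×156 + 0.55×144 = 70.20 + 79.20 = 149.40 → 149
G: 0.45×241 + 0.55×26 = 108.45 + 14.30 = 122.75 → 123
B: 0.45×173 + 0.55×148 = 77.85 + 81.40 = 159.25 → 159
= RGB(149, 123, 159)


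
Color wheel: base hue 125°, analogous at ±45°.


Base hue: 125°
Left analog: (125 - 45) mod 360 = 80°
Right analog: (125 + 45) mod 360 = 170°
Analogous hues = 80° and 170°


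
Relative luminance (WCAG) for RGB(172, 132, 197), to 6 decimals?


Linearize each channel (sRGB transfer function): c = v/255; c_lin = c/12.92 if c ≤ 0.04045, else ((c+0.055)/1.055)^2.4
  R: 172/255 ≈ 0.674510 > 0.04045 → ((0.674510+0.055)/1.055)^2.4 ≈ 0.412543
  G: 132/255 ≈ 0.517647 > 0.04045 → ((0.517647+0.055)/1.055)^2.4 ≈ 0.230740
  B: 197/255 ≈ 0.772549 > 0.04045 → ((0.772549+0.055)/1.055)^2.4 ≈ 0.558340
R_lin = 0.412543, G_lin = 0.230740, B_lin = 0.558340
L = 0.2126×R + 0.7152×G + 0.0722×B
L = 0.2126×0.412543 + 0.7152×0.230740 + 0.0722×0.558340
L ≈ 0.293044


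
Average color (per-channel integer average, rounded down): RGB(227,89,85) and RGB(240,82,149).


Midpoint: each channel = ⌊(C₁+C₂)/2⌋
R: ⌊(227+240)/2⌋ = 233
G: ⌊(89+82)/2⌋ = 85
B: ⌊(85+149)/2⌋ = 117
= RGB(233, 85, 117)


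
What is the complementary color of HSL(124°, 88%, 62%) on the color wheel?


Complement = opposite side of color wheel = hue + 180°
H' = (124 + 180) mod 360 = 304°
S and L unchanged.
= HSL(304°, 88%, 62%)


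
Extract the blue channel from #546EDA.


Color: #546EDA
R = 54 = 84
G = 6E = 110
B = DA = 218
Blue = 218


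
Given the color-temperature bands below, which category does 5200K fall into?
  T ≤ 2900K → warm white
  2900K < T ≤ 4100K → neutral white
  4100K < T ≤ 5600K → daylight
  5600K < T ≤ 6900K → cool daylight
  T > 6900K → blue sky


Temperature: 5200K
4100K < 5200K ≤ 5600K → daylight
Classification: daylight


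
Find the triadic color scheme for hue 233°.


Triadic: equally spaced at 120° intervals
H1 = 233°
H2 = (233 + 120) mod 360 = 353°
H3 = (233 + 240) mod 360 = 113°
Triadic = 233°, 353°, 113°


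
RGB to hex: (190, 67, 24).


R = 190 → BE (hex)
G = 67 → 43 (hex)
B = 24 → 18 (hex)
Hex = #BE4318


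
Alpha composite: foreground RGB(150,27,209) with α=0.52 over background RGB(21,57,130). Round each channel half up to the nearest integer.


C = α×F + (1-α)×B, with 1-α = 0.48
R: 0.52×150 + 0.48×21 = 78.00 + 10.08 = 88.08 → 88
G: 0.52×27 + 0.48×57 = 14.04 + 27.36 = 41.40 → 41
B: 0.52×209 + 0.48×130 = 108.68 + 62.40 = 171.08 → 171
= RGB(88, 41, 171)


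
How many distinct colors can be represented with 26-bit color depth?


Colors = 2^bits = 2^26
= 67,108,864 colors


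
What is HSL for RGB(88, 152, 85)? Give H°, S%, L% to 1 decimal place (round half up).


Normalize: R'=88/255≈0.3451, G'=152/255≈0.5961, B'=85/255≈0.3333
Max=152/255, Min=85/255, Δ=Max-Min=67/255
L = (Max+Min)/2 = (152+85)/510 = 237/510 = 0.46470… → L = 46.5%
L ≤ 0.5 → S = Δ/(Max+Min) = 67/(152+85) = 67/237 = 0.28270… → S = 28.3%
(the 1/255 factors cancel in S and H, so raw channel differences can be used)
Max is G' → H = 60 × ((B-R)/Δ + 2) = 60 × ((85-88)/67 + 2)
  -3/67 + 2 = -0.0447… + 2 = 1.9552…
  H = 60 × 1.9552… = 117.313…° → H = 117.3°
= HSL(117.3°, 28.3%, 46.5%)


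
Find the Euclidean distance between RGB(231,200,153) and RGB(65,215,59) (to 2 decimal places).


d = √[(R₁-R₂)² + (G₁-G₂)² + (B₁-B₂)²]
d = √[(231-65)² + (200-215)² + (153-59)²]
d = √[27556 + 225 + 8836]
d = √36617
d ≈ 191.36


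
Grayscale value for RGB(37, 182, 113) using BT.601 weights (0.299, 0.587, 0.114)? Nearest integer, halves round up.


Gray = 0.299×R + 0.587×G + 0.114×B
Gray = 0.299×37 + 0.587×182 + 0.114×113
Gray = 11.063 + 106.834 + 12.882
Gray = 130.779 → round half up → 131
Gray = 131


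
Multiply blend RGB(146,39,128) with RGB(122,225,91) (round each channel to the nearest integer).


Multiply: C = A×B/255, rounded to nearest integer
R: 146×122/255 = 17812/255 ≈ 69.851 → 70
G: 39×225/255 = 8775/255 ≈ 34.412 → 34
B: 128×91/255 = 11648/255 ≈ 45.678 → 46
= RGB(70, 34, 46)


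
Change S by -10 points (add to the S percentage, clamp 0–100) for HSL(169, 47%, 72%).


Original S = 47%
Adjustment = -10 percentage points
New S = 47 + (-10) = 37
Clamp to [0, 100] → 37
= HSL(169°, 37%, 72%)


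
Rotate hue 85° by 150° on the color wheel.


New hue = (H + rotation) mod 360
New hue = (85 + 150) mod 360
= 235 mod 360
= 235°


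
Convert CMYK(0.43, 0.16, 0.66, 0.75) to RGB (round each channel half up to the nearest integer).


R = 255 × (1-C) × (1-K) = 255 × 0.57 × 0.25 = 36.3375 → 36
G = 255 × (1-M) × (1-K) = 255 × 0.84 × 0.25 = 53.55 → 54
B = 255 × (1-Y) × (1-K) = 255 × 0.34 × 0.25 = 21.675 → 22
= RGB(36, 54, 22)


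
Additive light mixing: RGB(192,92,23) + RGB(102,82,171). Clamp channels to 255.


Additive: each channel = min(255, C₁+C₂)
R: 192+102 = 294 → 255
G: 92+82 = 174 → 174
B: 23+171 = 194 → 194
= RGB(255, 174, 194)


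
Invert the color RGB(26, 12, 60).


Invert: (255-R, 255-G, 255-B)
R: 255-26 = 229
G: 255-12 = 243
B: 255-60 = 195
= RGB(229, 243, 195)


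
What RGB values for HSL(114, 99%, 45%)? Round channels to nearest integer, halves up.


H=114°, S=0.99, L=0.45
C = (1-|2L-1|)×S = (1-|-0.10|)×0.99 = 0.891
H' = H/60 = 114/60 ≈ 1.9000; X = C×(1-|H' mod 2 - 1|) = 0.0891
m = L - C/2 = 0.45 - 0.4455 = 0.0045
Sector ⌊H'⌋ = 1 → (R',G',B') = (0.0891, 0.891, 0.0)
RGB = ((R'+m)×255, (G'+m)×255, (B'+m)×255) = (23.868, 228.3525, 1.1475)
Round half up → RGB(24, 228, 1)


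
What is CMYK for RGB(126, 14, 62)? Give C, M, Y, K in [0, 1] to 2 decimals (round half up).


R'=126/255≈0.4941, G'=14/255≈0.0549, B'=62/255≈0.2431
K = 1 - max(R',G',B') = 1 - 126/255 = 129/255 = 0.50588… → 0.51
(1-R'-K)/(1-K) simplifies to (max-R)/max with max = 126:
C = (126-126)/126 = 0/126 = 0 → 0.00
M = (126-14)/126 = 112/126 = 0.88888… → 0.89
Y = (126-62)/126 = 64/126 = 0.50793… → 0.51
= CMYK(0.00, 0.89, 0.51, 0.51)


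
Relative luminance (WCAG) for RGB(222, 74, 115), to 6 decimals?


Linearize each channel (sRGB transfer function): c = v/255; c_lin = c/12.92 if c ≤ 0.04045, else ((c+0.055)/1.055)^2.4
  R: 222/255 ≈ 0.870588 > 0.04045 → ((0.870588+0.055)/1.055)^2.4 ≈ 0.730461
  G: 74/255 ≈ 0.290196 > 0.04045 → ((0.290196+0.055)/1.055)^2.4 ≈ 0.068478
  B: 115/255 ≈ 0.450980 > 0.04045 → ((0.450980+0.055)/1.055)^2.4 ≈ 0.171441
R_lin = 0.730461, G_lin = 0.068478, B_lin = 0.171441
L = 0.2126×R + 0.7152×G + 0.0722×B
L = 0.2126×0.730461 + 0.7152×0.068478 + 0.0722×0.171441
L ≈ 0.216650


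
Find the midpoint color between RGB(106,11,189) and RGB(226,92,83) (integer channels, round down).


Midpoint: each channel = ⌊(C₁+C₂)/2⌋
R: ⌊(106+226)/2⌋ = 166
G: ⌊(11+92)/2⌋ = 51
B: ⌊(189+83)/2⌋ = 136
= RGB(166, 51, 136)


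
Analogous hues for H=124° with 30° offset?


Base hue: 124°
Left analog: (124 - 30) mod 360 = 94°
Right analog: (124 + 30) mod 360 = 154°
Analogous hues = 94° and 154°


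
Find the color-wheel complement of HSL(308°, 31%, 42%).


Complement = opposite side of color wheel = hue + 180°
H' = (308 + 180) mod 360 = 128°
S and L unchanged.
= HSL(128°, 31%, 42%)


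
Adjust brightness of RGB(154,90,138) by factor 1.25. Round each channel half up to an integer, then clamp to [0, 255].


Multiply each channel by 1.25, round half up, clamp to [0, 255]
R: 154×1.25 = 192.5 → round → 193
G: 90×1.25 = 112.5 → round → 113
B: 138×1.25 = 172.5 → round → 173
= RGB(193, 113, 173)


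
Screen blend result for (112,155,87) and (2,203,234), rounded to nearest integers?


Screen: C = 255 - (255-A)×(255-B)/255, rounded to nearest integer
R: 255 - (255-112)×(255-2)/255 = 255 - 36179/255 ≈ 255 - 141.878 = 113.122 → 113
G: 255 - (255-155)×(255-203)/255 = 255 - 5200/255 ≈ 255 - 20.392 = 234.608 → 235
B: 255 - (255-87)×(255-234)/255 = 255 - 3528/255 ≈ 255 - 13.835 = 241.165 → 241
= RGB(113, 235, 241)


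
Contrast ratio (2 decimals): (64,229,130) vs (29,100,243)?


Linearize each sRGB channel c=v/255: c/12.92 if c ≤ 0.04045 else ((c+0.055)/1.055)^2.4
L = 0.2126×R_lin + 0.7152×G_lin + 0.0722×B_lin
Color 1 (64,229,130):
  R=64: 64/255≈0.2510 > 0.04045 → ((0.2510+0.055)/1.055)^2.4 ≈ 0.05127
  G=229: 229/255≈0.8980 > 0.04045 → ((0.8980+0.055)/1.055)^2.4 ≈ 0.78354
  B=130: 130/255≈0.5098 > 0.04045 → ((0.5098+0.055)/1.055)^2.4 ≈ 0.22323
  L1 = 0.2126×0.05127 + 0.7152×0.78354 + 0.0722×0.22323 ≈ 0.58740
Color 2 (29,100,243):
  R=29: 29/255≈0.1137 > 0.04045 → ((0.1137+0.055)/1.055)^2.4 ≈ 0.01229
  G=100: 100/255≈0.3922 > 0.04045 → ((0.3922+0.055)/1.055)^2.4 ≈ 0.12744
  B=243: 243/255≈0.9529 > 0.04045 → ((0.9529+0.055)/1.055)^2.4 ≈ 0.89627
  L2 = 0.2126×0.01229 + 0.7152×0.12744 + 0.0722×0.89627 ≈ 0.15847
Lighter = 0.58740, Darker = 0.15847
Ratio = (L_lighter + 0.05) / (L_darker + 0.05)
Ratio = (0.58740 + 0.05) / (0.15847 + 0.05) = 0.63740 / 0.20847 ≈ 3.0576
Ratio ≈ 3.06:1


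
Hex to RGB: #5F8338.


5F → 95 (R)
83 → 131 (G)
38 → 56 (B)
= RGB(95, 131, 56)


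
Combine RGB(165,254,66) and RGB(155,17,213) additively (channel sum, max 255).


Additive: each channel = min(255, C₁+C₂)
R: 165+155 = 320 → 255
G: 254+17 = 271 → 255
B: 66+213 = 279 → 255
= RGB(255, 255, 255)


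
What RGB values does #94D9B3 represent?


94 → 148 (R)
D9 → 217 (G)
B3 → 179 (B)
= RGB(148, 217, 179)


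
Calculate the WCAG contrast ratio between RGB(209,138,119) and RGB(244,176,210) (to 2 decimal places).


Linearize each sRGB channel c=v/255: c/12.92 if c ≤ 0.04045 else ((c+0.055)/1.055)^2.4
L = 0.2126×R_lin + 0.7152×G_lin + 0.0722×B_lin
Color 1 (209,138,119):
  R=209: 209/255≈0.8196 > 0.04045 → ((0.8196+0.055)/1.055)^2.4 ≈ 0.63760
  G=138: 138/255≈0.5412 > 0.04045 → ((0.5412+0.055)/1.055)^2.4 ≈ 0.25415
  B=119: 119/255≈0.4667 > 0.04045 → ((0.4667+0.055)/1.055)^2.4 ≈ 0.18447
  L1 = 0.2126×0.63760 + 0.7152×0.25415 + 0.0722×0.18447 ≈ 0.33064
Color 2 (244,176,210):
  R=244: 244/255≈0.9569 > 0.04045 → ((0.9569+0.055)/1.055)^2.4 ≈ 0.90466
  G=176: 176/255≈0.6902 > 0.04045 → ((0.6902+0.055)/1.055)^2.4 ≈ 0.43415
  B=210: 210/255≈0.8235 > 0.04045 → ((0.8235+0.055)/1.055)^2.4 ≈ 0.64448
  L2 = 0.2126×0.90466 + 0.7152×0.43415 + 0.0722×0.64448 ≈ 0.54937
Lighter = 0.54937, Darker = 0.33064
Ratio = (L_lighter + 0.05) / (L_darker + 0.05)
Ratio = (0.54937 + 0.05) / (0.33064 + 0.05) = 0.59937 / 0.38064 ≈ 1.5746
Ratio ≈ 1.57:1


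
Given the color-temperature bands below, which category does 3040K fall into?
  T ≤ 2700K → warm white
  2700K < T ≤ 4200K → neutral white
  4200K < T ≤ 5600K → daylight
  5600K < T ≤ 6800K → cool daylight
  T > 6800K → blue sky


Temperature: 3040K
2700K < 3040K ≤ 4200K → neutral white
Classification: neutral white


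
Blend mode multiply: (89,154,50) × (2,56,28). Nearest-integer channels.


Multiply: C = A×B/255, rounded to nearest integer
R: 89×2/255 = 178/255 ≈ 0.698 → 1
G: 154×56/255 = 8624/255 ≈ 33.820 → 34
B: 50×28/255 = 1400/255 ≈ 5.490 → 5
= RGB(1, 34, 5)


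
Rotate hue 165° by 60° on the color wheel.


New hue = (H + rotation) mod 360
New hue = (165 + 60) mod 360
= 225 mod 360
= 225°


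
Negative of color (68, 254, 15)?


Invert: (255-R, 255-G, 255-B)
R: 255-68 = 187
G: 255-254 = 1
B: 255-15 = 240
= RGB(187, 1, 240)


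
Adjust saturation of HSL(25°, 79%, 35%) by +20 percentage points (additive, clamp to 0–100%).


Original S = 79%
Adjustment = +20 percentage points
New S = 79 + (20) = 99
Clamp to [0, 100] → 99
= HSL(25°, 99%, 35%)


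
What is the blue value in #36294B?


Color: #36294B
R = 36 = 54
G = 29 = 41
B = 4B = 75
Blue = 75


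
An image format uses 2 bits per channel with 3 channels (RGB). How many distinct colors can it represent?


Total bits = 2 bits/channel × 3 channels = 6 bits
Distinct colors = 2^6
= 64 colors


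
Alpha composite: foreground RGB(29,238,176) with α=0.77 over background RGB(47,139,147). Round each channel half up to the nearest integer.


C = α×F + (1-α)×B, with 1-α = 0.23
R: 0.77×29 + 0.23×47 = 22.33 + 10.81 = 33.14 → 33
G: 0.77×238 + 0.23×139 = 183.26 + 31.97 = 215.23 → 215
B: 0.77×176 + 0.23×147 = 135.52 + 33.81 = 169.33 → 169
= RGB(33, 215, 169)


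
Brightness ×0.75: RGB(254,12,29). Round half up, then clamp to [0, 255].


Multiply each channel by 0.75, round half up, clamp to [0, 255]
R: 254×0.75 = 190.5 → round → 191
G: 12×0.75 = 9
B: 29×0.75 = 21.75 → round → 22
= RGB(191, 9, 22)


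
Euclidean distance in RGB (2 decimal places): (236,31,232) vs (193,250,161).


d = √[(R₁-R₂)² + (G₁-G₂)² + (B₁-B₂)²]
d = √[(236-193)² + (31-250)² + (232-161)²]
d = √[1849 + 47961 + 5041]
d = √54851
d ≈ 234.20


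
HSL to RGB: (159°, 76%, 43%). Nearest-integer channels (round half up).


H=159°, S=0.76, L=0.43
C = (1-|2L-1|)×S = (1-|-0.14|)×0.76 = 0.6536
H' = H/60 = 159/60 ≈ 2.6500; X = C×(1-|H' mod 2 - 1|) = 0.42484
m = L - C/2 = 0.43 - 0.3268 = 0.1032
Sector ⌊H'⌋ = 2 → (R',G',B') = (0.0, 0.6536, 0.42484)
RGB = ((R'+m)×255, (G'+m)×255, (B'+m)×255) = (26.316, 192.984, 134.6502)
Round half up → RGB(26, 193, 135)


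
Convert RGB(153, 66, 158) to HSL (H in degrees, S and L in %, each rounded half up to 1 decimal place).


Normalize: R'=153/255≈0.6000, G'=66/255≈0.2588, B'=158/255≈0.6196
Max=158/255, Min=66/255, Δ=Max-Min=92/255
L = (Max+Min)/2 = (158+66)/510 = 224/510 = 0.43921… → L = 43.9%
L ≤ 0.5 → S = Δ/(Max+Min) = 92/(158+66) = 92/224 = 0.41071… → S = 41.1%
(the 1/255 factors cancel in S and H, so raw channel differences can be used)
Max is B' → H = 60 × ((R-G)/Δ + 4) = 60 × ((153-66)/92 + 4)
  87/92 + 4 = 0.9456… + 4 = 4.9456…
  H = 60 × 4.9456… = 296.739…° → H = 296.7°
= HSL(296.7°, 41.1%, 43.9%)


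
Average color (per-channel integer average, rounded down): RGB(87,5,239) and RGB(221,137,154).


Midpoint: each channel = ⌊(C₁+C₂)/2⌋
R: ⌊(87+221)/2⌋ = 154
G: ⌊(5+137)/2⌋ = 71
B: ⌊(239+154)/2⌋ = 196
= RGB(154, 71, 196)


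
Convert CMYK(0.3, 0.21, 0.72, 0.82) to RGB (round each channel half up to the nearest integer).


R = 255 × (1-C) × (1-K) = 255 × 0.70 × 0.18 = 32.13 → 32
G = 255 × (1-M) × (1-K) = 255 × 0.79 × 0.18 = 36.261 → 36
B = 255 × (1-Y) × (1-K) = 255 × 0.28 × 0.18 = 12.852 → 13
= RGB(32, 36, 13)


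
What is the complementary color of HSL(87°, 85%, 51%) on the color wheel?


Complement = opposite side of color wheel = hue + 180°
H' = (87 + 180) mod 360 = 267°
S and L unchanged.
= HSL(267°, 85%, 51%)


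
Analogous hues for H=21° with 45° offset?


Base hue: 21°
Left analog: (21 - 45) mod 360 = 336°
Right analog: (21 + 45) mod 360 = 66°
Analogous hues = 336° and 66°


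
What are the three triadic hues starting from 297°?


Triadic: equally spaced at 120° intervals
H1 = 297°
H2 = (297 + 120) mod 360 = 57°
H3 = (297 + 240) mod 360 = 177°
Triadic = 297°, 57°, 177°


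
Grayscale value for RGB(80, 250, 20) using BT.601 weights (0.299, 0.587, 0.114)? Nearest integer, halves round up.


Gray = 0.299×R + 0.587×G + 0.114×B
Gray = 0.299×80 + 0.587×250 + 0.114×20
Gray = 23.920 + 146.750 + 2.280
Gray = 172.950 → round half up → 173
Gray = 173


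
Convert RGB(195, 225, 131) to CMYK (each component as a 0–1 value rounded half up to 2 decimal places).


R'=195/255≈0.7647, G'=225/255≈0.8824, B'=131/255≈0.5137
K = 1 - max(R',G',B') = 1 - 225/255 = 30/255 = 0.11764… → 0.12
(1-R'-K)/(1-K) simplifies to (max-R)/max with max = 225:
C = (225-195)/225 = 30/225 = 0.13333… → 0.13
M = (225-225)/225 = 0/225 = 0 → 0.00
Y = (225-131)/225 = 94/225 = 0.41777… → 0.42
= CMYK(0.13, 0.00, 0.42, 0.12)


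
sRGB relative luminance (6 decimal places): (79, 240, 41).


Linearize each channel (sRGB transfer function): c = v/255; c_lin = c/12.92 if c ≤ 0.04045, else ((c+0.055)/1.055)^2.4
  R: 79/255 ≈ 0.309804 > 0.04045 → ((0.309804+0.055)/1.055)^2.4 ≈ 0.078187
  G: 240/255 ≈ 0.941176 > 0.04045 → ((0.941176+0.055)/1.055)^2.4 ≈ 0.871367
  B: 41/255 ≈ 0.160784 > 0.04045 → ((0.160784+0.055)/1.055)^2.4 ≈ 0.022174
R_lin = 0.078187, G_lin = 0.871367, B_lin = 0.022174
L = 0.2126×R + 0.7152×G + 0.0722×B
L = 0.2126×0.078187 + 0.7152×0.871367 + 0.0722×0.022174
L ≈ 0.641425


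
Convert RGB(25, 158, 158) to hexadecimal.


R = 25 → 19 (hex)
G = 158 → 9E (hex)
B = 158 → 9E (hex)
Hex = #199E9E


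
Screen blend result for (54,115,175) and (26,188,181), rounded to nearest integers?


Screen: C = 255 - (255-A)×(255-B)/255, rounded to nearest integer
R: 255 - (255-54)×(255-26)/255 = 255 - 46029/255 ≈ 255 - 180.506 = 74.494 → 74
G: 255 - (255-115)×(255-188)/255 = 255 - 9380/255 ≈ 255 - 36.784 = 218.216 → 218
B: 255 - (255-175)×(255-181)/255 = 255 - 5920/255 ≈ 255 - 23.216 = 231.784 → 232
= RGB(74, 218, 232)


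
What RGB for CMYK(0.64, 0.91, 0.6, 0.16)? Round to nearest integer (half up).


R = 255 × (1-C) × (1-K) = 255 × 0.36 × 0.84 = 77.112 → 77
G = 255 × (1-M) × (1-K) = 255 × 0.09 × 0.84 = 19.278 → 19
B = 255 × (1-Y) × (1-K) = 255 × 0.40 × 0.84 = 85.68 → 86
= RGB(77, 19, 86)


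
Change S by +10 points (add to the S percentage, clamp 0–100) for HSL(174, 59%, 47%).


Original S = 59%
Adjustment = +10 percentage points
New S = 59 + (10) = 69
Clamp to [0, 100] → 69
= HSL(174°, 69%, 47%)


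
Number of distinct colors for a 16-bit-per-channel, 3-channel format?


Total bits = 16 bits/channel × 3 channels = 48 bits
Distinct colors = 2^48
= 281,474,976,710,656 colors


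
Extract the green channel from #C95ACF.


Color: #C95ACF
R = C9 = 201
G = 5A = 90
B = CF = 207
Green = 90


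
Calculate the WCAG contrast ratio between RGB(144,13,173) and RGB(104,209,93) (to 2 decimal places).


Linearize each sRGB channel c=v/255: c/12.92 if c ≤ 0.04045 else ((c+0.055)/1.055)^2.4
L = 0.2126×R_lin + 0.7152×G_lin + 0.0722×B_lin
Color 1 (144,13,173):
  R=144: 144/255≈0.5647 > 0.04045 → ((0.5647+0.055)/1.055)^2.4 ≈ 0.27889
  G=13: 13/255≈0.0510 > 0.04045 → ((0.0510+0.055)/1.055)^2.4 ≈ 0.00402
  B=173: 173/255≈0.6784 > 0.04045 → ((0.6784+0.055)/1.055)^2.4 ≈ 0.41789
  L1 = 0.2126×0.27889 + 0.7152×0.00402 + 0.0722×0.41789 ≈ 0.09234
Color 2 (104,209,93):
  R=104: 104/255≈0.4078 > 0.04045 → ((0.4078+0.055)/1.055)^2.4 ≈ 0.13843
  G=209: 209/255≈0.8196 > 0.04045 → ((0.8196+0.055)/1.055)^2.4 ≈ 0.63760
  B=93: 93/255≈0.3647 > 0.04045 → ((0.3647+0.055)/1.055)^2.4 ≈ 0.10946
  L2 = 0.2126×0.13843 + 0.7152×0.63760 + 0.0722×0.10946 ≈ 0.49334
Lighter = 0.49334, Darker = 0.09234
Ratio = (L_lighter + 0.05) / (L_darker + 0.05)
Ratio = (0.49334 + 0.05) / (0.09234 + 0.05) = 0.54334 / 0.14234 ≈ 3.8171
Ratio ≈ 3.82:1


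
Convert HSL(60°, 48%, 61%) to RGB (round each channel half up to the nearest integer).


H=60°, S=0.48, L=0.61
C = (1-|2L-1|)×S = (1-|0.22|)×0.48 = 0.3744
H' = H/60 = 60/60 ≈ 1.0000; X = C×(1-|H' mod 2 - 1|) = 0.3744
m = L - C/2 = 0.61 - 0.1872 = 0.4228
Sector ⌊H'⌋ = 1 → (R',G',B') = (0.3744, 0.3744, 0.0)
RGB = ((R'+m)×255, (G'+m)×255, (B'+m)×255) = (203.286, 203.286, 107.814)
Round half up → RGB(203, 203, 108)


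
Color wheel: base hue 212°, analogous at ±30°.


Base hue: 212°
Left analog: (212 - 30) mod 360 = 182°
Right analog: (212 + 30) mod 360 = 242°
Analogous hues = 182° and 242°


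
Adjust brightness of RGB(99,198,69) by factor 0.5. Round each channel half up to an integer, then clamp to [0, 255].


Multiply each channel by 0.5, round half up, clamp to [0, 255]
R: 99×0.5 = 49.5 → round → 50
G: 198×0.5 = 99
B: 69×0.5 = 34.5 → round → 35
= RGB(50, 99, 35)


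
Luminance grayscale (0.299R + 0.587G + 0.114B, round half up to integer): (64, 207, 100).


Gray = 0.299×R + 0.587×G + 0.114×B
Gray = 0.299×64 + 0.587×207 + 0.114×100
Gray = 19.136 + 121.509 + 11.400
Gray = 152.045 → round half up → 152
Gray = 152


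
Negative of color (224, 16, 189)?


Invert: (255-R, 255-G, 255-B)
R: 255-224 = 31
G: 255-16 = 239
B: 255-189 = 66
= RGB(31, 239, 66)


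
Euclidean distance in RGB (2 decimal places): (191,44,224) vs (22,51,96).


d = √[(R₁-R₂)² + (G₁-G₂)² + (B₁-B₂)²]
d = √[(191-22)² + (44-51)² + (224-96)²]
d = √[28561 + 49 + 16384]
d = √44994
d ≈ 212.12


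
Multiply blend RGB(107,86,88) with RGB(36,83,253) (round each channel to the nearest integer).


Multiply: C = A×B/255, rounded to nearest integer
R: 107×36/255 = 3852/255 ≈ 15.106 → 15
G: 86×83/255 = 7138/255 ≈ 27.992 → 28
B: 88×253/255 = 22264/255 ≈ 87.310 → 87
= RGB(15, 28, 87)


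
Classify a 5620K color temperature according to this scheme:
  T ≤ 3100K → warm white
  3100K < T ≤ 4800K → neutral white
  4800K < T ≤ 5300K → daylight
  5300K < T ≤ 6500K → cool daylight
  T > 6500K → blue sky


Temperature: 5620K
5300K < 5620K ≤ 6500K → cool daylight
Classification: cool daylight


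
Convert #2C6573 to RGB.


2C → 44 (R)
65 → 101 (G)
73 → 115 (B)
= RGB(44, 101, 115)


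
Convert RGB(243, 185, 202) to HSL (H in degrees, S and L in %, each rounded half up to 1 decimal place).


Normalize: R'=243/255≈0.9529, G'=185/255≈0.7255, B'=202/255≈0.7922
Max=243/255, Min=185/255, Δ=Max-Min=58/255
L = (Max+Min)/2 = (243+185)/510 = 428/510 = 0.83921… → L = 83.9%
L > 0.5 → S = Δ/(2-Max-Min) = 58/(510-243-185) = 58/82 = 0.70731… → S = 70.7%
(the 1/255 factors cancel in S and H, so raw channel differences can be used)
Max is R' → H = 60 × (((G-B)/Δ) mod 6) = 60 × (((185-202)/58) mod 6)
  (-17)/58 = -0.2931…; negative, so add 6 → 5.7068…
  H = 60 × 5.7068… = 342.413…° → H = 342.4°
= HSL(342.4°, 70.7%, 83.9%)


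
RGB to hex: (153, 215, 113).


R = 153 → 99 (hex)
G = 215 → D7 (hex)
B = 113 → 71 (hex)
Hex = #99D771


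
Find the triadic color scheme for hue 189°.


Triadic: equally spaced at 120° intervals
H1 = 189°
H2 = (189 + 120) mod 360 = 309°
H3 = (189 + 240) mod 360 = 69°
Triadic = 189°, 309°, 69°


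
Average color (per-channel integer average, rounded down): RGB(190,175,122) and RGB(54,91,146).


Midpoint: each channel = ⌊(C₁+C₂)/2⌋
R: ⌊(190+54)/2⌋ = 122
G: ⌊(175+91)/2⌋ = 133
B: ⌊(122+146)/2⌋ = 134
= RGB(122, 133, 134)


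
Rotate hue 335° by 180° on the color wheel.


New hue = (H + rotation) mod 360
New hue = (335 + 180) mod 360
= 515 mod 360
= 155°


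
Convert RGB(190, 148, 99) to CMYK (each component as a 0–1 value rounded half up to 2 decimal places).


R'=190/255≈0.7451, G'=148/255≈0.5804, B'=99/255≈0.3882
K = 1 - max(R',G',B') = 1 - 190/255 = 65/255 = 0.25490… → 0.25
(1-R'-K)/(1-K) simplifies to (max-R)/max with max = 190:
C = (190-190)/190 = 0/190 = 0 → 0.00
M = (190-148)/190 = 42/190 = 0.22105… → 0.22
Y = (190-99)/190 = 91/190 = 0.47894… → 0.48
= CMYK(0.00, 0.22, 0.48, 0.25)


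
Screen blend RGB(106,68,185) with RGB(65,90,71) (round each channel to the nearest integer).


Screen: C = 255 - (255-A)×(255-B)/255, rounded to nearest integer
R: 255 - (255-106)×(255-65)/255 = 255 - 28310/255 ≈ 255 - 111.020 = 143.980 → 144
G: 255 - (255-68)×(255-90)/255 = 255 - 30855/255 ≈ 255 - 121.000 = 134.000 → 134
B: 255 - (255-185)×(255-71)/255 = 255 - 12880/255 ≈ 255 - 50.510 = 204.490 → 204
= RGB(144, 134, 204)


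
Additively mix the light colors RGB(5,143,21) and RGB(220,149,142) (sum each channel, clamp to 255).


Additive: each channel = min(255, C₁+C₂)
R: 5+220 = 225 → 225
G: 143+149 = 292 → 255
B: 21+142 = 163 → 163
= RGB(225, 255, 163)


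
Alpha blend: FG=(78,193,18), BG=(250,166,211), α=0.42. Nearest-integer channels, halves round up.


C = α×F + (1-α)×B, with 1-α = 0.58
R: 0.42×78 + 0.58×250 = 32.76 + 145.00 = 177.76 → 178
G: 0.42×193 + 0.58×166 = 81.06 + 96.28 = 177.34 → 177
B: 0.42×18 + 0.58×211 = 7.56 + 122.38 = 129.94 → 130
= RGB(178, 177, 130)


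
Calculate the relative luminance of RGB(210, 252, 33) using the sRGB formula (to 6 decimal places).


Linearize each channel (sRGB transfer function): c = v/255; c_lin = c/12.92 if c ≤ 0.04045, else ((c+0.055)/1.055)^2.4
  R: 210/255 ≈ 0.823529 > 0.04045 → ((0.823529+0.055)/1.055)^2.4 ≈ 0.644480
  G: 252/255 ≈ 0.988235 > 0.04045 → ((0.988235+0.055)/1.055)^2.4 ≈ 0.973445
  B: 33/255 ≈ 0.129412 > 0.04045 → ((0.129412+0.055)/1.055)^2.4 ≈ 0.015209
R_lin = 0.644480, G_lin = 0.973445, B_lin = 0.015209
L = 0.2126×R + 0.7152×G + 0.0722×B
L = 0.2126×0.644480 + 0.7152×0.973445 + 0.0722×0.015209
L ≈ 0.834323


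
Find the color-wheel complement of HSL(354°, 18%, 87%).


Complement = opposite side of color wheel = hue + 180°
H' = (354 + 180) mod 360 = 174°
S and L unchanged.
= HSL(174°, 18%, 87%)


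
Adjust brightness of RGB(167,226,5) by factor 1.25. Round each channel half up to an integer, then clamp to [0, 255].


Multiply each channel by 1.25, round half up, clamp to [0, 255]
R: 167×1.25 = 208.75 → round → 209
G: 226×1.25 = 282.5 → round → 283 → clamp → 255
B: 5×1.25 = 6.25 → round → 6
= RGB(209, 255, 6)


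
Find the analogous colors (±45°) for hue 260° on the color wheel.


Base hue: 260°
Left analog: (260 - 45) mod 360 = 215°
Right analog: (260 + 45) mod 360 = 305°
Analogous hues = 215° and 305°


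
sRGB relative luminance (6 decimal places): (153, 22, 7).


Linearize each channel (sRGB transfer function): c = v/255; c_lin = c/12.92 if c ≤ 0.04045, else ((c+0.055)/1.055)^2.4
  R: 153/255 ≈ 0.600000 > 0.04045 → ((0.600000+0.055)/1.055)^2.4 ≈ 0.318547
  G: 22/255 ≈ 0.086275 > 0.04045 → ((0.086275+0.055)/1.055)^2.4 ≈ 0.008023
  B: 7/255 ≈ 0.027451 ≤ 0.04045 → 0.027451/12.92 ≈ 0.002125
R_lin = 0.318547, G_lin = 0.008023, B_lin = 0.002125
L = 0.2126×R + 0.7152×G + 0.0722×B
L = 0.2126×0.318547 + 0.7152×0.008023 + 0.0722×0.002125
L ≈ 0.073615


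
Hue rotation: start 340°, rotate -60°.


New hue = (H + rotation) mod 360
New hue = (340 -60) mod 360
= 280 mod 360
= 280°


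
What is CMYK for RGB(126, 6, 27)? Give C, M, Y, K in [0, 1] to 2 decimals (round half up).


R'=126/255≈0.4941, G'=6/255≈0.0235, B'=27/255≈0.1059
K = 1 - max(R',G',B') = 1 - 126/255 = 129/255 = 0.50588… → 0.51
(1-R'-K)/(1-K) simplifies to (max-R)/max with max = 126:
C = (126-126)/126 = 0/126 = 0 → 0.00
M = (126-6)/126 = 120/126 = 0.95238… → 0.95
Y = (126-27)/126 = 99/126 = 0.78571… → 0.79
= CMYK(0.00, 0.95, 0.79, 0.51)


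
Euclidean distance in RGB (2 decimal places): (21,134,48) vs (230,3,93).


d = √[(R₁-R₂)² + (G₁-G₂)² + (B₁-B₂)²]
d = √[(21-230)² + (134-3)² + (48-93)²]
d = √[43681 + 17161 + 2025]
d = √62867
d ≈ 250.73


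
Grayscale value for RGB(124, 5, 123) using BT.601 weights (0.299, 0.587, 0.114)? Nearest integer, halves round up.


Gray = 0.299×R + 0.587×G + 0.114×B
Gray = 0.299×124 + 0.587×5 + 0.114×123
Gray = 37.076 + 2.935 + 14.022
Gray = 54.033 → round half up → 54
Gray = 54


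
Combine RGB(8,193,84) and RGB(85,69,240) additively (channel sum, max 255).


Additive: each channel = min(255, C₁+C₂)
R: 8+85 = 93 → 93
G: 193+69 = 262 → 255
B: 84+240 = 324 → 255
= RGB(93, 255, 255)


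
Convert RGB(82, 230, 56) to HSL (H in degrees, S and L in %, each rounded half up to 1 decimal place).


Normalize: R'=82/255≈0.3216, G'=230/255≈0.9020, B'=56/255≈0.2196
Max=230/255, Min=56/255, Δ=Max-Min=174/255
L = (Max+Min)/2 = (230+56)/510 = 286/510 = 0.56078… → L = 56.1%
L > 0.5 → S = Δ/(2-Max-Min) = 174/(510-230-56) = 174/224 = 0.77678… → S = 77.7%
(the 1/255 factors cancel in S and H, so raw channel differences can be used)
Max is G' → H = 60 × ((B-R)/Δ + 2) = 60 × ((56-82)/174 + 2)
  -26/174 + 2 = -0.1494… + 2 = 1.8505…
  H = 60 × 1.8505… = 111.034…° → H = 111.0°
= HSL(111.0°, 77.7%, 56.1%)


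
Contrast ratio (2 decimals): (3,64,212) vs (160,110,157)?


Linearize each sRGB channel c=v/255: c/12.92 if c ≤ 0.04045 else ((c+0.055)/1.055)^2.4
L = 0.2126×R_lin + 0.7152×G_lin + 0.0722×B_lin
Color 1 (3,64,212):
  R=3: 3/255≈0.0118 ≤ 0.04045 → 0.0118/12.92 ≈ 0.00091
  G=64: 64/255≈0.2510 > 0.04045 → ((0.2510+0.055)/1.055)^2.4 ≈ 0.05127
  B=212: 212/255≈0.8314 > 0.04045 → ((0.8314+0.055)/1.055)^2.4 ≈ 0.65837
  L1 = 0.2126×0.00091 + 0.7152×0.05127 + 0.0722×0.65837 ≈ 0.08440
Color 2 (160,110,157):
  R=160: 160/255≈0.6275 > 0.04045 → ((0.6275+0.055)/1.055)^2.4 ≈ 0.35153
  G=110: 110/255≈0.4314 > 0.04045 → ((0.4314+0.055)/1.055)^2.4 ≈ 0.15593
  B=157: 157/255≈0.6157 > 0.04045 → ((0.6157+0.055)/1.055)^2.4 ≈ 0.33716
  L2 = 0.2126×0.35153 + 0.7152×0.15593 + 0.0722×0.33716 ≈ 0.21060
Lighter = 0.21060, Darker = 0.08440
Ratio = (L_lighter + 0.05) / (L_darker + 0.05)
Ratio = (0.21060 + 0.05) / (0.08440 + 0.05) = 0.26060 / 0.13440 ≈ 1.9390
Ratio ≈ 1.94:1


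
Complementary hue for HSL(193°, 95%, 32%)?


Complement = opposite side of color wheel = hue + 180°
H' = (193 + 180) mod 360 = 13°
S and L unchanged.
= HSL(13°, 95%, 32%)


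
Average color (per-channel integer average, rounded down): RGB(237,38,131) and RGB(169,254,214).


Midpoint: each channel = ⌊(C₁+C₂)/2⌋
R: ⌊(237+169)/2⌋ = 203
G: ⌊(38+254)/2⌋ = 146
B: ⌊(131+214)/2⌋ = 172
= RGB(203, 146, 172)


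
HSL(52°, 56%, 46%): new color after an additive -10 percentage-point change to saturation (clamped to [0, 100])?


Original S = 56%
Adjustment = -10 percentage points
New S = 56 + (-10) = 46
Clamp to [0, 100] → 46
= HSL(52°, 46%, 46%)


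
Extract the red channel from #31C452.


Color: #31C452
R = 31 = 49
G = C4 = 196
B = 52 = 82
Red = 49


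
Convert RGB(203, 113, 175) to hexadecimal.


R = 203 → CB (hex)
G = 113 → 71 (hex)
B = 175 → AF (hex)
Hex = #CB71AF


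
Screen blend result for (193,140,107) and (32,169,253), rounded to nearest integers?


Screen: C = 255 - (255-A)×(255-B)/255, rounded to nearest integer
R: 255 - (255-193)×(255-32)/255 = 255 - 13826/255 ≈ 255 - 54.220 = 200.780 → 201
G: 255 - (255-140)×(255-169)/255 = 255 - 9890/255 ≈ 255 - 38.784 = 216.216 → 216
B: 255 - (255-107)×(255-253)/255 = 255 - 296/255 ≈ 255 - 1.161 = 253.839 → 254
= RGB(201, 216, 254)


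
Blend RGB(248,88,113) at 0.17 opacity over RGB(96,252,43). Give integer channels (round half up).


C = α×F + (1-α)×B, with 1-α = 0.83
R: 0.17×248 + 0.83×96 = 42.16 + 79.68 = 121.84 → 122
G: 0.17×88 + 0.83×252 = 14.96 + 209.16 = 224.12 → 224
B: 0.17×113 + 0.83×43 = 19.21 + 35.69 = 54.90 → 55
= RGB(122, 224, 55)


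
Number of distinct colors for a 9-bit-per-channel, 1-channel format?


Total bits = 9 bits/channel × 1 channels = 9 bits
Distinct colors = 2^9
= 512 colors


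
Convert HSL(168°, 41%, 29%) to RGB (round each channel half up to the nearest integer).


H=168°, S=0.41, L=0.29
C = (1-|2L-1|)×S = (1-|-0.42|)×0.41 = 0.2378
H' = H/60 = 168/60 ≈ 2.8000; X = C×(1-|H' mod 2 - 1|) = 0.19024
m = L - C/2 = 0.29 - 0.1189 = 0.1711
Sector ⌊H'⌋ = 2 → (R',G',B') = (0.0, 0.2378, 0.19024)
RGB = ((R'+m)×255, (G'+m)×255, (B'+m)×255) = (43.6305, 104.2695, 92.1417)
Round half up → RGB(44, 104, 92)


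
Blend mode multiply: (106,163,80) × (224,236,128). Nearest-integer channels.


Multiply: C = A×B/255, rounded to nearest integer
R: 106×224/255 = 23744/255 ≈ 93.114 → 93
G: 163×236/255 = 38468/255 ≈ 150.855 → 151
B: 80×128/255 = 10240/255 ≈ 40.157 → 40
= RGB(93, 151, 40)


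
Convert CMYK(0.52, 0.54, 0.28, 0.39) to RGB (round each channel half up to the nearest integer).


R = 255 × (1-C) × (1-K) = 255 × 0.48 × 0.61 = 74.664 → 75
G = 255 × (1-M) × (1-K) = 255 × 0.46 × 0.61 = 71.553 → 72
B = 255 × (1-Y) × (1-K) = 255 × 0.72 × 0.61 = 111.996 → 112
= RGB(75, 72, 112)


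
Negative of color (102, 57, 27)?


Invert: (255-R, 255-G, 255-B)
R: 255-102 = 153
G: 255-57 = 198
B: 255-27 = 228
= RGB(153, 198, 228)


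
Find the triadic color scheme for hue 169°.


Triadic: equally spaced at 120° intervals
H1 = 169°
H2 = (169 + 120) mod 360 = 289°
H3 = (169 + 240) mod 360 = 49°
Triadic = 169°, 289°, 49°


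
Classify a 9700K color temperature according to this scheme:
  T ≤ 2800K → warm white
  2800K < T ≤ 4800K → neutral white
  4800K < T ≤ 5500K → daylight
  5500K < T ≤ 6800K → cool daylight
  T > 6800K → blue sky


Temperature: 9700K
9700K > 6800K → blue sky
Classification: blue sky


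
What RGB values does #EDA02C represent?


ED → 237 (R)
A0 → 160 (G)
2C → 44 (B)
= RGB(237, 160, 44)


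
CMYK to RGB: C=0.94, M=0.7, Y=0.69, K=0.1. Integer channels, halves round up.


R = 255 × (1-C) × (1-K) = 255 × 0.06 × 0.90 = 13.77 → 14
G = 255 × (1-M) × (1-K) = 255 × 0.30 × 0.90 = 68.85 → 69
B = 255 × (1-Y) × (1-K) = 255 × 0.31 × 0.90 = 71.145 → 71
= RGB(14, 69, 71)


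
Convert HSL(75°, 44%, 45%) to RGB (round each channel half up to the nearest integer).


H=75°, S=0.44, L=0.45
C = (1-|2L-1|)×S = (1-|-0.10|)×0.44 = 0.396
H' = H/60 = 75/60 ≈ 1.2500; X = C×(1-|H' mod 2 - 1|) = 0.297
m = L - C/2 = 0.45 - 0.198 = 0.252
Sector ⌊H'⌋ = 1 → (R',G',B') = (0.297, 0.396, 0.0)
RGB = ((R'+m)×255, (G'+m)×255, (B'+m)×255) = (139.995, 165.24, 64.26)
Round half up → RGB(140, 165, 64)


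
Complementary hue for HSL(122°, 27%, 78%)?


Complement = opposite side of color wheel = hue + 180°
H' = (122 + 180) mod 360 = 302°
S and L unchanged.
= HSL(302°, 27%, 78%)


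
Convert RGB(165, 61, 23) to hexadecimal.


R = 165 → A5 (hex)
G = 61 → 3D (hex)
B = 23 → 17 (hex)
Hex = #A53D17


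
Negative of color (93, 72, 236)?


Invert: (255-R, 255-G, 255-B)
R: 255-93 = 162
G: 255-72 = 183
B: 255-236 = 19
= RGB(162, 183, 19)


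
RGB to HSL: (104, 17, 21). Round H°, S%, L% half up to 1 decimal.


Normalize: R'=104/255≈0.4078, G'=17/255≈0.0667, B'=21/255≈0.0824
Max=104/255, Min=17/255, Δ=Max-Min=87/255
L = (Max+Min)/2 = (104+17)/510 = 121/510 = 0.23725… → L = 23.7%
L ≤ 0.5 → S = Δ/(Max+Min) = 87/(104+17) = 87/121 = 0.71900… → S = 71.9%
(the 1/255 factors cancel in S and H, so raw channel differences can be used)
Max is R' → H = 60 × (((G-B)/Δ) mod 6) = 60 × (((17-21)/87) mod 6)
  (-4)/87 = -0.0459…; negative, so add 6 → 5.9540…
  H = 60 × 5.9540… = 357.241…° → H = 357.2°
= HSL(357.2°, 71.9%, 23.7%)


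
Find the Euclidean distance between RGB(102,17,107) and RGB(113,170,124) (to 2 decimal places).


d = √[(R₁-R₂)² + (G₁-G₂)² + (B₁-B₂)²]
d = √[(102-113)² + (17-170)² + (107-124)²]
d = √[121 + 23409 + 289]
d = √23819
d ≈ 154.33


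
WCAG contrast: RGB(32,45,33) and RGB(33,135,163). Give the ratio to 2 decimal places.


Linearize each sRGB channel c=v/255: c/12.92 if c ≤ 0.04045 else ((c+0.055)/1.055)^2.4
L = 0.2126×R_lin + 0.7152×G_lin + 0.0722×B_lin
Color 1 (32,45,33):
  R=32: 32/255≈0.1255 > 0.04045 → ((0.1255+0.055)/1.055)^2.4 ≈ 0.01444
  G=45: 45/255≈0.1765 > 0.04045 → ((0.1765+0.055)/1.055)^2.4 ≈ 0.02624
  B=33: 33/255≈0.1294 > 0.04045 → ((0.1294+0.055)/1.055)^2.4 ≈ 0.01521
  L1 = 0.2126×0.01444 + 0.7152×0.02624 + 0.0722×0.01521 ≈ 0.02294
Color 2 (33,135,163):
  R=33: 33/255≈0.1294 > 0.04045 → ((0.1294+0.055)/1.055)^2.4 ≈ 0.01521
  G=135: 135/255≈0.5294 > 0.04045 → ((0.5294+0.055)/1.055)^2.4 ≈ 0.24228
  B=163: 163/255≈0.6392 > 0.04045 → ((0.6392+0.055)/1.055)^2.4 ≈ 0.36625
  L2 = 0.2126×0.01521 + 0.7152×0.24228 + 0.0722×0.36625 ≈ 0.20296
Lighter = 0.20296, Darker = 0.02294
Ratio = (L_lighter + 0.05) / (L_darker + 0.05)
Ratio = (0.20296 + 0.05) / (0.02294 + 0.05) = 0.25296 / 0.07294 ≈ 3.4682
Ratio ≈ 3.47:1


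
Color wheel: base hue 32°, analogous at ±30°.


Base hue: 32°
Left analog: (32 - 30) mod 360 = 2°
Right analog: (32 + 30) mod 360 = 62°
Analogous hues = 2° and 62°


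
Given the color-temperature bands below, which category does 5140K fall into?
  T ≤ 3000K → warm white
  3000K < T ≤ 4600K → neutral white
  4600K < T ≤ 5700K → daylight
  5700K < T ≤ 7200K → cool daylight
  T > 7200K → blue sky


Temperature: 5140K
4600K < 5140K ≤ 5700K → daylight
Classification: daylight


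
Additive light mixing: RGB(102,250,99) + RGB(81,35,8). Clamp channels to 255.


Additive: each channel = min(255, C₁+C₂)
R: 102+81 = 183 → 183
G: 250+35 = 285 → 255
B: 99+8 = 107 → 107
= RGB(183, 255, 107)


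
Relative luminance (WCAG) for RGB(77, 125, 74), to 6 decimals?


Linearize each channel (sRGB transfer function): c = v/255; c_lin = c/12.92 if c ≤ 0.04045, else ((c+0.055)/1.055)^2.4
  R: 77/255 ≈ 0.301961 > 0.04045 → ((0.301961+0.055)/1.055)^2.4 ≈ 0.074214
  G: 125/255 ≈ 0.490196 > 0.04045 → ((0.490196+0.055)/1.055)^2.4 ≈ 0.205079
  B: 74/255 ≈ 0.290196 > 0.04045 → ((0.290196+0.055)/1.055)^2.4 ≈ 0.068478
R_lin = 0.074214, G_lin = 0.205079, B_lin = 0.068478
L = 0.2126×R + 0.7152×G + 0.0722×B
L = 0.2126×0.074214 + 0.7152×0.205079 + 0.0722×0.068478
L ≈ 0.167394


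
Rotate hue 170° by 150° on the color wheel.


New hue = (H + rotation) mod 360
New hue = (170 + 150) mod 360
= 320 mod 360
= 320°


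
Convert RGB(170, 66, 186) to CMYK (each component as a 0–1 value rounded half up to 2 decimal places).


R'=170/255≈0.6667, G'=66/255≈0.2588, B'=186/255≈0.7294
K = 1 - max(R',G',B') = 1 - 186/255 = 69/255 = 0.27058… → 0.27
(1-R'-K)/(1-K) simplifies to (max-R)/max with max = 186:
C = (186-170)/186 = 16/186 = 0.08602… → 0.09
M = (186-66)/186 = 120/186 = 0.64516… → 0.65
Y = (186-186)/186 = 0/186 = 0 → 0.00
= CMYK(0.09, 0.65, 0.00, 0.27)


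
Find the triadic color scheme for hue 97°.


Triadic: equally spaced at 120° intervals
H1 = 97°
H2 = (97 + 120) mod 360 = 217°
H3 = (97 + 240) mod 360 = 337°
Triadic = 97°, 217°, 337°


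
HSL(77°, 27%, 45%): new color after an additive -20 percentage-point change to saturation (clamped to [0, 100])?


Original S = 27%
Adjustment = -20 percentage points
New S = 27 + (-20) = 7
Clamp to [0, 100] → 7
= HSL(77°, 7%, 45%)


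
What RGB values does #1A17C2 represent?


1A → 26 (R)
17 → 23 (G)
C2 → 194 (B)
= RGB(26, 23, 194)


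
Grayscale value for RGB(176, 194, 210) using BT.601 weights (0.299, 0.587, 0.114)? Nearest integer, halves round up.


Gray = 0.299×R + 0.587×G + 0.114×B
Gray = 0.299×176 + 0.587×194 + 0.114×210
Gray = 52.624 + 113.878 + 23.940
Gray = 190.442 → round half up → 190
Gray = 190


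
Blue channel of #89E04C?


Color: #89E04C
R = 89 = 137
G = E0 = 224
B = 4C = 76
Blue = 76


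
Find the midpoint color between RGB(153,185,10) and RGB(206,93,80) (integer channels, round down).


Midpoint: each channel = ⌊(C₁+C₂)/2⌋
R: ⌊(153+206)/2⌋ = 179
G: ⌊(185+93)/2⌋ = 139
B: ⌊(10+80)/2⌋ = 45
= RGB(179, 139, 45)


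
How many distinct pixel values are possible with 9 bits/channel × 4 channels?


Total bits = 9 bits/channel × 4 channels = 36 bits
Distinct pixel values = 2^36
= 68,719,476,736 pixel values


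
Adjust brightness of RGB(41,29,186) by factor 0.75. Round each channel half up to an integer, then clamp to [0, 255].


Multiply each channel by 0.75, round half up, clamp to [0, 255]
R: 41×0.75 = 30.75 → round → 31
G: 29×0.75 = 21.75 → round → 22
B: 186×0.75 = 139.5 → round → 140
= RGB(31, 22, 140)
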